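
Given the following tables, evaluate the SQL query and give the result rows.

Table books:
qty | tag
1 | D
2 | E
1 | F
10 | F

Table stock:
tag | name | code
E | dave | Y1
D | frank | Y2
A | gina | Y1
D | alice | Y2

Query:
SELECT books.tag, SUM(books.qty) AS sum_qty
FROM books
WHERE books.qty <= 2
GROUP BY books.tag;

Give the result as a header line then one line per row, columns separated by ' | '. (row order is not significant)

== RESULT ==
books.tag | sum_qty
D | 1
E | 2
F | 1

Derivation:
After WHERE (3 rows):
books.qty | books.tag
1 | D
2 | E
1 | F
After GROUP BY (3 rows):
books.tag | sum_qty
D | 1
E | 2
F | 1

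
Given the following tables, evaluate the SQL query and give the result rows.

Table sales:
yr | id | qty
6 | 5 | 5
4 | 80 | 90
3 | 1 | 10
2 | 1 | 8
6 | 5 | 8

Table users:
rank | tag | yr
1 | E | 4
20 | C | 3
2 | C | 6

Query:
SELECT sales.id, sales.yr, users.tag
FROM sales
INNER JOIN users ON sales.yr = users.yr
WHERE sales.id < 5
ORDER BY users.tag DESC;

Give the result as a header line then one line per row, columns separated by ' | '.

== RESULT ==
sales.id | sales.yr | users.tag
1 | 3 | C

Derivation:
After JOIN users (4 rows):
sales.yr | sales.id | sales.qty | users.rank | users.tag | users.yr
6 | 5 | 5 | 2 | C | 6
4 | 80 | 90 | 1 | E | 4
3 | 1 | 10 | 20 | C | 3
6 | 5 | 8 | 2 | C | 6
After WHERE (1 rows):
sales.yr | sales.id | sales.qty | users.rank | users.tag | users.yr
3 | 1 | 10 | 20 | C | 3
After SELECT (1 rows):
sales.id | sales.yr | users.tag
1 | 3 | C
After ORDER BY (1 rows):
sales.id | sales.yr | users.tag
1 | 3 | C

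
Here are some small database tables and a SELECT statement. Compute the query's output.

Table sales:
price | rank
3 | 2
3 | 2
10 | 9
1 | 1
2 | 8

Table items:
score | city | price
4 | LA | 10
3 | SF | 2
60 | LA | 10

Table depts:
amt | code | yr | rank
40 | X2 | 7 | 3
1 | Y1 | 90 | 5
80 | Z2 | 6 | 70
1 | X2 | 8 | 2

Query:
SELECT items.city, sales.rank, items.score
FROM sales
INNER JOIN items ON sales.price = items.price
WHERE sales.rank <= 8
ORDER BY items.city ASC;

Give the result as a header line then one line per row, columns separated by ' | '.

== RESULT ==
items.city | sales.rank | items.score
SF | 8 | 3

Derivation:
After JOIN items (3 rows):
sales.price | sales.rank | items.score | items.city | items.price
10 | 9 | 4 | LA | 10
10 | 9 | 60 | LA | 10
2 | 8 | 3 | SF | 2
After WHERE (1 rows):
sales.price | sales.rank | items.score | items.city | items.price
2 | 8 | 3 | SF | 2
After SELECT (1 rows):
items.city | sales.rank | items.score
SF | 8 | 3
After ORDER BY (1 rows):
items.city | sales.rank | items.score
SF | 8 | 3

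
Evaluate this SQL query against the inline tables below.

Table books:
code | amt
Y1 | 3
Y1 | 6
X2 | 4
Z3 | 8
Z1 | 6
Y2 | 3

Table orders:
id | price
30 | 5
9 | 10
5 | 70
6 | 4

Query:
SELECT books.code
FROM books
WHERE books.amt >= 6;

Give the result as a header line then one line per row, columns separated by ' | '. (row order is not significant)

After WHERE (3 rows):
books.code | books.amt
Y1 | 6
Z3 | 8
Z1 | 6
After SELECT (3 rows):
books.code
Y1
Z3
Z1

== RESULT ==
books.code
Y1
Z3
Z1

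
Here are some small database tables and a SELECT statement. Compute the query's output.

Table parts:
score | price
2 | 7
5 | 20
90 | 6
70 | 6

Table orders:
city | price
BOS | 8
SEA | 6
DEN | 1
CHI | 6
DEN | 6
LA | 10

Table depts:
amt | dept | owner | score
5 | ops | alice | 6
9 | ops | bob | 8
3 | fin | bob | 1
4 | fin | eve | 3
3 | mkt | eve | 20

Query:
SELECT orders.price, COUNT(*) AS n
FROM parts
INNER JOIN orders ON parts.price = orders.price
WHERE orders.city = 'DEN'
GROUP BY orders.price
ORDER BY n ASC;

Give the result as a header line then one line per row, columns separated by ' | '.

After JOIN orders (6 rows):
parts.score | parts.price | orders.city | orders.price
90 | 6 | SEA | 6
90 | 6 | CHI | 6
90 | 6 | DEN | 6
70 | 6 | SEA | 6
70 | 6 | CHI | 6
70 | 6 | DEN | 6
After WHERE (2 rows):
parts.score | parts.price | orders.city | orders.price
90 | 6 | DEN | 6
70 | 6 | DEN | 6
After GROUP BY (1 rows):
orders.price | n
6 | 2
After ORDER BY (1 rows):
orders.price | n
6 | 2

== RESULT ==
orders.price | n
6 | 2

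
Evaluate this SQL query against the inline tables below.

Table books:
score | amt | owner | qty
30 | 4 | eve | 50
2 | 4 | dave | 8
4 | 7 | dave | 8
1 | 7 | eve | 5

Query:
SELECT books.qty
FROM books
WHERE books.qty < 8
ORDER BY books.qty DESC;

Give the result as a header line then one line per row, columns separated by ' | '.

After WHERE (1 rows):
books.score | books.amt | books.owner | books.qty
1 | 7 | eve | 5
After SELECT (1 rows):
books.qty
5
After ORDER BY (1 rows):
books.qty
5

== RESULT ==
books.qty
5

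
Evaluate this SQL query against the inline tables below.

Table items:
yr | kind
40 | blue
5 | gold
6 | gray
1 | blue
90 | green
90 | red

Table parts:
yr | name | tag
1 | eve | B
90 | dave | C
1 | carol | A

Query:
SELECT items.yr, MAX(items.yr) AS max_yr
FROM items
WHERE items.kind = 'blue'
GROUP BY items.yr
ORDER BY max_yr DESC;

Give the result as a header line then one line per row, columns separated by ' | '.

After WHERE (2 rows):
items.yr | items.kind
40 | blue
1 | blue
After GROUP BY (2 rows):
items.yr | max_yr
40 | 40
1 | 1
After ORDER BY (2 rows):
items.yr | max_yr
40 | 40
1 | 1

== RESULT ==
items.yr | max_yr
40 | 40
1 | 1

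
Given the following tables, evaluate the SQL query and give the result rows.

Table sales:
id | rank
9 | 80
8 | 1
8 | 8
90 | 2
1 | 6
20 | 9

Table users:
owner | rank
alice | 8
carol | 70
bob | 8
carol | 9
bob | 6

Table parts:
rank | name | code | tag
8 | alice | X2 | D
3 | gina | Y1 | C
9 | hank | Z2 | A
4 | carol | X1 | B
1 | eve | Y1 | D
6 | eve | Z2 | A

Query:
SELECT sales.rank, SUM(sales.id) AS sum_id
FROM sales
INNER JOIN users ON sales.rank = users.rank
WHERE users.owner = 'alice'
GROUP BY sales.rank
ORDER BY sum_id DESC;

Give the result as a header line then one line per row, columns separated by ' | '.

== RESULT ==
sales.rank | sum_id
8 | 8

Derivation:
After JOIN users (4 rows):
sales.id | sales.rank | users.owner | users.rank
8 | 8 | alice | 8
8 | 8 | bob | 8
1 | 6 | bob | 6
20 | 9 | carol | 9
After WHERE (1 rows):
sales.id | sales.rank | users.owner | users.rank
8 | 8 | alice | 8
After GROUP BY (1 rows):
sales.rank | sum_id
8 | 8
After ORDER BY (1 rows):
sales.rank | sum_id
8 | 8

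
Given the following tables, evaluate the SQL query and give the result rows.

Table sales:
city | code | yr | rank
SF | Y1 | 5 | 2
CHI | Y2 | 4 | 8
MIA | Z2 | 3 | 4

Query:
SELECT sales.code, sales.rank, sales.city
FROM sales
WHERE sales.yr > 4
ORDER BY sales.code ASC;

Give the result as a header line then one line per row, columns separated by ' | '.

== RESULT ==
sales.code | sales.rank | sales.city
Y1 | 2 | SF

Derivation:
After WHERE (1 rows):
sales.city | sales.code | sales.yr | sales.rank
SF | Y1 | 5 | 2
After SELECT (1 rows):
sales.code | sales.rank | sales.city
Y1 | 2 | SF
After ORDER BY (1 rows):
sales.code | sales.rank | sales.city
Y1 | 2 | SF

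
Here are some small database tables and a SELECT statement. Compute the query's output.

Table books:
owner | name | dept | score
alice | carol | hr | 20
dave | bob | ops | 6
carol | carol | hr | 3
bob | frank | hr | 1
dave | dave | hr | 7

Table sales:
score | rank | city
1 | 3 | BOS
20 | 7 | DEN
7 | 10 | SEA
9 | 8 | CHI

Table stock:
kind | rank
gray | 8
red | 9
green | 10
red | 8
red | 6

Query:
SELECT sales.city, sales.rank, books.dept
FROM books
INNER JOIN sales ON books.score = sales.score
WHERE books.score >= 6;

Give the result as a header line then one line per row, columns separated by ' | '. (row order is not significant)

After JOIN sales (3 rows):
books.owner | books.name | books.dept | books.score | sales.score | sales.rank | sales.city
alice | carol | hr | 20 | 20 | 7 | DEN
bob | frank | hr | 1 | 1 | 3 | BOS
dave | dave | hr | 7 | 7 | 10 | SEA
After WHERE (2 rows):
books.owner | books.name | books.dept | books.score | sales.score | sales.rank | sales.city
alice | carol | hr | 20 | 20 | 7 | DEN
dave | dave | hr | 7 | 7 | 10 | SEA
After SELECT (2 rows):
sales.city | sales.rank | books.dept
DEN | 7 | hr
SEA | 10 | hr

== RESULT ==
sales.city | sales.rank | books.dept
DEN | 7 | hr
SEA | 10 | hr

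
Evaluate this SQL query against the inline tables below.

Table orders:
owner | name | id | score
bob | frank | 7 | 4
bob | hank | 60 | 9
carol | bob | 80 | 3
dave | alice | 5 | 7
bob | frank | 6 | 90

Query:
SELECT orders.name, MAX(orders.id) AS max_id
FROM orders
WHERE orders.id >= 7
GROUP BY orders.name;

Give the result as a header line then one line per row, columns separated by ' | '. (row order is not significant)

After WHERE (3 rows):
orders.owner | orders.name | orders.id | orders.score
bob | frank | 7 | 4
bob | hank | 60 | 9
carol | bob | 80 | 3
After GROUP BY (3 rows):
orders.name | max_id
frank | 7
hank | 60
bob | 80

== RESULT ==
orders.name | max_id
frank | 7
hank | 60
bob | 80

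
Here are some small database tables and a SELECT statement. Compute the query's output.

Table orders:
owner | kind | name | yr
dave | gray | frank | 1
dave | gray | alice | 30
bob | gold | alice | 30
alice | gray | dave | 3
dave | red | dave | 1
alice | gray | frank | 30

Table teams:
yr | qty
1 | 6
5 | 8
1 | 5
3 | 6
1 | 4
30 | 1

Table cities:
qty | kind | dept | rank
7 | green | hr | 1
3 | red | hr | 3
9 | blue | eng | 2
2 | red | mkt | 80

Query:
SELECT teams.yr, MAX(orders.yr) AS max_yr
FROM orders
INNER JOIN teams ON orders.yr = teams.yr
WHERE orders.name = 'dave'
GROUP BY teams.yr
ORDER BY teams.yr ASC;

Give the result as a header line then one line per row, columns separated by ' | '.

After JOIN teams (10 rows):
orders.owner | orders.kind | orders.name | orders.yr | teams.yr | teams.qty
dave | gray | frank | 1 | 1 | 6
dave | gray | frank | 1 | 1 | 5
dave | gray | frank | 1 | 1 | 4
dave | gray | alice | 30 | 30 | 1
bob | gold | alice | 30 | 30 | 1
alice | gray | dave | 3 | 3 | 6
dave | red | dave | 1 | 1 | 6
dave | red | dave | 1 | 1 | 5
dave | red | dave | 1 | 1 | 4
alice | gray | frank | 30 | 30 | 1
After WHERE (4 rows):
orders.owner | orders.kind | orders.name | orders.yr | teams.yr | teams.qty
alice | gray | dave | 3 | 3 | 6
dave | red | dave | 1 | 1 | 6
dave | red | dave | 1 | 1 | 5
dave | red | dave | 1 | 1 | 4
After GROUP BY (2 rows):
teams.yr | max_yr
3 | 3
1 | 1
After ORDER BY (2 rows):
teams.yr | max_yr
1 | 1
3 | 3

== RESULT ==
teams.yr | max_yr
1 | 1
3 | 3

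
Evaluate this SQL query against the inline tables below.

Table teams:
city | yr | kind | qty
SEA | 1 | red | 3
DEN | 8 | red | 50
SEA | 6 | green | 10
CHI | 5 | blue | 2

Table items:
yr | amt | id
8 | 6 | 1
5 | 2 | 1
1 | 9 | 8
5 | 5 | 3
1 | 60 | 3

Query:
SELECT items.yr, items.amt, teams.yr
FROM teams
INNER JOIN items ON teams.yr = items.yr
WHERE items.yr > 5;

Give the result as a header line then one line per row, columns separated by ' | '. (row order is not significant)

After JOIN items (5 rows):
teams.city | teams.yr | teams.kind | teams.qty | items.yr | items.amt | items.id
SEA | 1 | red | 3 | 1 | 9 | 8
SEA | 1 | red | 3 | 1 | 60 | 3
DEN | 8 | red | 50 | 8 | 6 | 1
CHI | 5 | blue | 2 | 5 | 2 | 1
CHI | 5 | blue | 2 | 5 | 5 | 3
After WHERE (1 rows):
teams.city | teams.yr | teams.kind | teams.qty | items.yr | items.amt | items.id
DEN | 8 | red | 50 | 8 | 6 | 1
After SELECT (1 rows):
items.yr | items.amt | teams.yr
8 | 6 | 8

== RESULT ==
items.yr | items.amt | teams.yr
8 | 6 | 8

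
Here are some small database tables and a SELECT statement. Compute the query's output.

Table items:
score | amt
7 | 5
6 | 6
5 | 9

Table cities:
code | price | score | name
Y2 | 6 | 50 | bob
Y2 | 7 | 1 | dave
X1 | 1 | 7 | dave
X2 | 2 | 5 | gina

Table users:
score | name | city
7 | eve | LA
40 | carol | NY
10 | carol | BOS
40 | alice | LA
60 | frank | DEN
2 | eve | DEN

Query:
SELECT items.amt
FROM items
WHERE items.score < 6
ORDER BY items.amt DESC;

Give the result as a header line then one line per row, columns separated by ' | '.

== RESULT ==
items.amt
9

Derivation:
After WHERE (1 rows):
items.score | items.amt
5 | 9
After SELECT (1 rows):
items.amt
9
After ORDER BY (1 rows):
items.amt
9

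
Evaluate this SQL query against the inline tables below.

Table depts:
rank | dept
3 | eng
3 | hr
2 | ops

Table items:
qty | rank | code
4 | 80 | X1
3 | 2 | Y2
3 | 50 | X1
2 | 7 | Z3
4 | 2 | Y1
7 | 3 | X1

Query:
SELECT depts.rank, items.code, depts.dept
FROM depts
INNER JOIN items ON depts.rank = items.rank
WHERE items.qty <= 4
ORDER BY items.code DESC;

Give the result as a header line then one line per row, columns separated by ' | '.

== RESULT ==
depts.rank | items.code | depts.dept
2 | Y2 | ops
2 | Y1 | ops

Derivation:
After JOIN items (4 rows):
depts.rank | depts.dept | items.qty | items.rank | items.code
3 | eng | 7 | 3 | X1
3 | hr | 7 | 3 | X1
2 | ops | 3 | 2 | Y2
2 | ops | 4 | 2 | Y1
After WHERE (2 rows):
depts.rank | depts.dept | items.qty | items.rank | items.code
2 | ops | 3 | 2 | Y2
2 | ops | 4 | 2 | Y1
After SELECT (2 rows):
depts.rank | items.code | depts.dept
2 | Y2 | ops
2 | Y1 | ops
After ORDER BY (2 rows):
depts.rank | items.code | depts.dept
2 | Y2 | ops
2 | Y1 | ops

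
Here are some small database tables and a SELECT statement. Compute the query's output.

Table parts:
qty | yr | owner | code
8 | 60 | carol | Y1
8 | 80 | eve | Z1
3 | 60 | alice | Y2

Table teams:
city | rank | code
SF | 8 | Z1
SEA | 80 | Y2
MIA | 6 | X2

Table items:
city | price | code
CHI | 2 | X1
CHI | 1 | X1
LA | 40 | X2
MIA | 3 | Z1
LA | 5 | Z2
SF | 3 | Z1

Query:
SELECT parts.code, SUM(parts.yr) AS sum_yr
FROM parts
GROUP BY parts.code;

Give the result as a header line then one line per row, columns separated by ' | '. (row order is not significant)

After GROUP BY (3 rows):
parts.code | sum_yr
Y1 | 60
Z1 | 80
Y2 | 60

== RESULT ==
parts.code | sum_yr
Y1 | 60
Z1 | 80
Y2 | 60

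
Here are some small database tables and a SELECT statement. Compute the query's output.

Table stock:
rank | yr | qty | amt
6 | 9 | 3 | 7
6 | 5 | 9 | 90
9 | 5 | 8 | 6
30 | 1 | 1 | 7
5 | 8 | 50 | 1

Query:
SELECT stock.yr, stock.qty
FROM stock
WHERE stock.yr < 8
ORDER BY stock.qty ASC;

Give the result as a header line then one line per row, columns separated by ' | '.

After WHERE (3 rows):
stock.rank | stock.yr | stock.qty | stock.amt
6 | 5 | 9 | 90
9 | 5 | 8 | 6
30 | 1 | 1 | 7
After SELECT (3 rows):
stock.yr | stock.qty
5 | 9
5 | 8
1 | 1
After ORDER BY (3 rows):
stock.yr | stock.qty
1 | 1
5 | 8
5 | 9

== RESULT ==
stock.yr | stock.qty
1 | 1
5 | 8
5 | 9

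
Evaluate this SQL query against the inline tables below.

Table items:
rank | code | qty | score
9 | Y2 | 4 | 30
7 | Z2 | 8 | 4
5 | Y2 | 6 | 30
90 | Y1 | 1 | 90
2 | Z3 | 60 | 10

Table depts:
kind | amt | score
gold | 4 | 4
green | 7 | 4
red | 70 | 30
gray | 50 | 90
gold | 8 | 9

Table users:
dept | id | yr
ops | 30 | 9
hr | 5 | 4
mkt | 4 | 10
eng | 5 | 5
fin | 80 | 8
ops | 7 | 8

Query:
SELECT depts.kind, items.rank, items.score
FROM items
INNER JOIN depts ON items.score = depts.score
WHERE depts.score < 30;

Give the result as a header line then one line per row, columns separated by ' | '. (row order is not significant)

After JOIN depts (5 rows):
items.rank | items.code | items.qty | items.score | depts.kind | depts.amt | depts.score
9 | Y2 | 4 | 30 | red | 70 | 30
7 | Z2 | 8 | 4 | gold | 4 | 4
7 | Z2 | 8 | 4 | green | 7 | 4
5 | Y2 | 6 | 30 | red | 70 | 30
90 | Y1 | 1 | 90 | gray | 50 | 90
After WHERE (2 rows):
items.rank | items.code | items.qty | items.score | depts.kind | depts.amt | depts.score
7 | Z2 | 8 | 4 | gold | 4 | 4
7 | Z2 | 8 | 4 | green | 7 | 4
After SELECT (2 rows):
depts.kind | items.rank | items.score
gold | 7 | 4
green | 7 | 4

== RESULT ==
depts.kind | items.rank | items.score
gold | 7 | 4
green | 7 | 4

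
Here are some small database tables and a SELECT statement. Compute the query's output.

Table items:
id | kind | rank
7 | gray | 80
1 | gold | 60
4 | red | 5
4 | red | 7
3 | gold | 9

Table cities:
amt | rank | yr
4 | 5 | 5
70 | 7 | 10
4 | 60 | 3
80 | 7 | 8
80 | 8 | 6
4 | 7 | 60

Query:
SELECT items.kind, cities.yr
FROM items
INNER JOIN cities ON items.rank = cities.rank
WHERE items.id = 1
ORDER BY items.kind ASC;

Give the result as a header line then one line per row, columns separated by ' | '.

After JOIN cities (5 rows):
items.id | items.kind | items.rank | cities.amt | cities.rank | cities.yr
1 | gold | 60 | 4 | 60 | 3
4 | red | 5 | 4 | 5 | 5
4 | red | 7 | 70 | 7 | 10
4 | red | 7 | 80 | 7 | 8
4 | red | 7 | 4 | 7 | 60
After WHERE (1 rows):
items.id | items.kind | items.rank | cities.amt | cities.rank | cities.yr
1 | gold | 60 | 4 | 60 | 3
After SELECT (1 rows):
items.kind | cities.yr
gold | 3
After ORDER BY (1 rows):
items.kind | cities.yr
gold | 3

== RESULT ==
items.kind | cities.yr
gold | 3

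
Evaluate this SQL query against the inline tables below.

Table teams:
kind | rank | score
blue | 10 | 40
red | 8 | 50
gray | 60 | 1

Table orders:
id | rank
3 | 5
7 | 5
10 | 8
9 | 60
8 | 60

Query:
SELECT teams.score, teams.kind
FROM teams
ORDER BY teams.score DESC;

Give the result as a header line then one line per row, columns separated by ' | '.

== RESULT ==
teams.score | teams.kind
50 | red
40 | blue
1 | gray

Derivation:
After SELECT (3 rows):
teams.score | teams.kind
40 | blue
50 | red
1 | gray
After ORDER BY (3 rows):
teams.score | teams.kind
50 | red
40 | blue
1 | gray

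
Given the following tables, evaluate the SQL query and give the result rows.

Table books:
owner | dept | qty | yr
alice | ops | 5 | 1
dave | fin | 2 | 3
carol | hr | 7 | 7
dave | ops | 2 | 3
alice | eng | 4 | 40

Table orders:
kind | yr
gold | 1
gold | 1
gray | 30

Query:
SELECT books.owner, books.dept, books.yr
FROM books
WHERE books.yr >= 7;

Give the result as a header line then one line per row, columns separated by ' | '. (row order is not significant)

== RESULT ==
books.owner | books.dept | books.yr
carol | hr | 7
alice | eng | 40

Derivation:
After WHERE (2 rows):
books.owner | books.dept | books.qty | books.yr
carol | hr | 7 | 7
alice | eng | 4 | 40
After SELECT (2 rows):
books.owner | books.dept | books.yr
carol | hr | 7
alice | eng | 40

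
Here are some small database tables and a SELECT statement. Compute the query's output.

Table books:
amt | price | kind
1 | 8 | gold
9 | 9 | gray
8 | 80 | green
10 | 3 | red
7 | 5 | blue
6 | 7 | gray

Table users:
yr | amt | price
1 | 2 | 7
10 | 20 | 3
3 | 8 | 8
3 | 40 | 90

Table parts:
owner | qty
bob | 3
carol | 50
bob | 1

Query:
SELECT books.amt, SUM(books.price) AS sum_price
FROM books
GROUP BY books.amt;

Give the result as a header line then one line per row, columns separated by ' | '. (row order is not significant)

== RESULT ==
books.amt | sum_price
1 | 8
9 | 9
8 | 80
10 | 3
7 | 5
6 | 7

Derivation:
After GROUP BY (6 rows):
books.amt | sum_price
1 | 8
9 | 9
8 | 80
10 | 3
7 | 5
6 | 7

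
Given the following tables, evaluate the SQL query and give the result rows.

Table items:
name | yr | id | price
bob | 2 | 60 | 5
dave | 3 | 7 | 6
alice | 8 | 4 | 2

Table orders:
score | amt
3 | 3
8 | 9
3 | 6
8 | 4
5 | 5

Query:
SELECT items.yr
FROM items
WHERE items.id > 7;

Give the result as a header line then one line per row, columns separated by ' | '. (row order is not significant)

After WHERE (1 rows):
items.name | items.yr | items.id | items.price
bob | 2 | 60 | 5
After SELECT (1 rows):
items.yr
2

== RESULT ==
items.yr
2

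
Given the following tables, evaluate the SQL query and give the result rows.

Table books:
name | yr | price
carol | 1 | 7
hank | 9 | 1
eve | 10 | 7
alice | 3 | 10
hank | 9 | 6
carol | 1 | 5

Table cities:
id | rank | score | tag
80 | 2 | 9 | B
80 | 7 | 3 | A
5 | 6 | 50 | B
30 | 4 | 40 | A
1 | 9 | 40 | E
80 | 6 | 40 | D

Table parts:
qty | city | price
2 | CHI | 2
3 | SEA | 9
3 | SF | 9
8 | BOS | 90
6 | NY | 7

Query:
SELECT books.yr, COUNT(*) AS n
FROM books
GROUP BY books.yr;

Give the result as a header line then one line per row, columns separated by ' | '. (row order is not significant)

After GROUP BY (4 rows):
books.yr | n
1 | 2
9 | 2
10 | 1
3 | 1

== RESULT ==
books.yr | n
1 | 2
9 | 2
10 | 1
3 | 1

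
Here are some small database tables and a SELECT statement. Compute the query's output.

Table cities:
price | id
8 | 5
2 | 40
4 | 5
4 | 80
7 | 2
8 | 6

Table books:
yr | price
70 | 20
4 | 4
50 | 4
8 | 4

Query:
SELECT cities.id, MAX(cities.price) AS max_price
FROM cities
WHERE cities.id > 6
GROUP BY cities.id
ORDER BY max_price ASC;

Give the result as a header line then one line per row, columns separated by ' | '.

After WHERE (2 rows):
cities.price | cities.id
2 | 40
4 | 80
After GROUP BY (2 rows):
cities.id | max_price
40 | 2
80 | 4
After ORDER BY (2 rows):
cities.id | max_price
40 | 2
80 | 4

== RESULT ==
cities.id | max_price
40 | 2
80 | 4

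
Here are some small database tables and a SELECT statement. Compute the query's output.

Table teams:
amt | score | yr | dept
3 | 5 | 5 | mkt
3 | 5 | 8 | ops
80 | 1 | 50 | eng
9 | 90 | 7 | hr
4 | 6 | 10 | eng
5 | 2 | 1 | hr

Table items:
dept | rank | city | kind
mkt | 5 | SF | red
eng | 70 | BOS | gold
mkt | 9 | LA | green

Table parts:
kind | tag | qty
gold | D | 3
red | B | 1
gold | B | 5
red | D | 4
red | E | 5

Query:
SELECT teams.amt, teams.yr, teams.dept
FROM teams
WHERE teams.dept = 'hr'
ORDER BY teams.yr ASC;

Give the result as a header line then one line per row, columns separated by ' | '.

After WHERE (2 rows):
teams.amt | teams.score | teams.yr | teams.dept
9 | 90 | 7 | hr
5 | 2 | 1 | hr
After SELECT (2 rows):
teams.amt | teams.yr | teams.dept
9 | 7 | hr
5 | 1 | hr
After ORDER BY (2 rows):
teams.amt | teams.yr | teams.dept
5 | 1 | hr
9 | 7 | hr

== RESULT ==
teams.amt | teams.yr | teams.dept
5 | 1 | hr
9 | 7 | hr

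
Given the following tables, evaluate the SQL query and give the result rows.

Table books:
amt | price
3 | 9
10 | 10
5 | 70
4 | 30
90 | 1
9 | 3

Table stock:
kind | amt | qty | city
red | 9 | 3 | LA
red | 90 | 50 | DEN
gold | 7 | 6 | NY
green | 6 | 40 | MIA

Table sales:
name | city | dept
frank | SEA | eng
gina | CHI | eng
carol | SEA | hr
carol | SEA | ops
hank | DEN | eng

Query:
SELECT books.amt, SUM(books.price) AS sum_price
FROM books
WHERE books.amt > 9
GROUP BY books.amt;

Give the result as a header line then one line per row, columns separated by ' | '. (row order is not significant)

== RESULT ==
books.amt | sum_price
10 | 10
90 | 1

Derivation:
After WHERE (2 rows):
books.amt | books.price
10 | 10
90 | 1
After GROUP BY (2 rows):
books.amt | sum_price
10 | 10
90 | 1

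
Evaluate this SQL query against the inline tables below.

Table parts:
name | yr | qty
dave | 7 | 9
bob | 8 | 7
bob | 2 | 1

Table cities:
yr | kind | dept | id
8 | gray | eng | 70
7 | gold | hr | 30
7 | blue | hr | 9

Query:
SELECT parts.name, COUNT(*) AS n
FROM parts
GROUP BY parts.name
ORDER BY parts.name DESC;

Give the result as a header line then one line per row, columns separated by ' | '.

== RESULT ==
parts.name | n
dave | 1
bob | 2

Derivation:
After GROUP BY (2 rows):
parts.name | n
dave | 1
bob | 2
After ORDER BY (2 rows):
parts.name | n
dave | 1
bob | 2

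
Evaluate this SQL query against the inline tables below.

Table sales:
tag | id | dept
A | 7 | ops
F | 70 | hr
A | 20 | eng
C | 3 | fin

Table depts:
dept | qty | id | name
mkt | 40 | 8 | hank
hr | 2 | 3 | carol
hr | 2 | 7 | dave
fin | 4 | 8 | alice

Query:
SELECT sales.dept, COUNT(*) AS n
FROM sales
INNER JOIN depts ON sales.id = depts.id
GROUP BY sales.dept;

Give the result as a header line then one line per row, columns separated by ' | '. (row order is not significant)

After JOIN depts (2 rows):
sales.tag | sales.id | sales.dept | depts.dept | depts.qty | depts.id | depts.name
A | 7 | ops | hr | 2 | 7 | dave
C | 3 | fin | hr | 2 | 3 | carol
After GROUP BY (2 rows):
sales.dept | n
ops | 1
fin | 1

== RESULT ==
sales.dept | n
ops | 1
fin | 1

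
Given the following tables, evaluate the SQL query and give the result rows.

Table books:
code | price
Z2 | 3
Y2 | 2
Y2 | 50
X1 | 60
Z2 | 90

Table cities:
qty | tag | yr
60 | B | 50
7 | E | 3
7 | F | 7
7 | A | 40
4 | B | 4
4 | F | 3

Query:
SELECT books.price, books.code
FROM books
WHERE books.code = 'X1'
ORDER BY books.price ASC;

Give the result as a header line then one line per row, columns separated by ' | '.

== RESULT ==
books.price | books.code
60 | X1

Derivation:
After WHERE (1 rows):
books.code | books.price
X1 | 60
After SELECT (1 rows):
books.price | books.code
60 | X1
After ORDER BY (1 rows):
books.price | books.code
60 | X1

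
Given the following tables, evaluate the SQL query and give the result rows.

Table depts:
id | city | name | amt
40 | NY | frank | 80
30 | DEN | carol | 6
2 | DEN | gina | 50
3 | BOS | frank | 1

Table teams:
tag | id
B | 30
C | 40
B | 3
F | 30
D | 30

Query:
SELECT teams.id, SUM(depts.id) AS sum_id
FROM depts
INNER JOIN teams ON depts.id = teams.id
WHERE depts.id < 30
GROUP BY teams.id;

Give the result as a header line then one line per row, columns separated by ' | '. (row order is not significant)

== RESULT ==
teams.id | sum_id
3 | 3

Derivation:
After JOIN teams (5 rows):
depts.id | depts.city | depts.name | depts.amt | teams.tag | teams.id
40 | NY | frank | 80 | C | 40
30 | DEN | carol | 6 | B | 30
30 | DEN | carol | 6 | F | 30
30 | DEN | carol | 6 | D | 30
3 | BOS | frank | 1 | B | 3
After WHERE (1 rows):
depts.id | depts.city | depts.name | depts.amt | teams.tag | teams.id
3 | BOS | frank | 1 | B | 3
After GROUP BY (1 rows):
teams.id | sum_id
3 | 3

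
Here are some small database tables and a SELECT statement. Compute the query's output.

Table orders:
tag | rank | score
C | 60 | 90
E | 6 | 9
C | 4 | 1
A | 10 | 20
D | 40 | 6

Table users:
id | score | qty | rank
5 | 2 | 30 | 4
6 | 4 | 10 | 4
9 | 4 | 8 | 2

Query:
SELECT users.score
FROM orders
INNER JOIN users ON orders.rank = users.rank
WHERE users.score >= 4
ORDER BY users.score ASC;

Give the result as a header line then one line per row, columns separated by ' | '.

After JOIN users (2 rows):
orders.tag | orders.rank | orders.score | users.id | users.score | users.qty | users.rank
C | 4 | 1 | 5 | 2 | 30 | 4
C | 4 | 1 | 6 | 4 | 10 | 4
After WHERE (1 rows):
orders.tag | orders.rank | orders.score | users.id | users.score | users.qty | users.rank
C | 4 | 1 | 6 | 4 | 10 | 4
After SELECT (1 rows):
users.score
4
After ORDER BY (1 rows):
users.score
4

== RESULT ==
users.score
4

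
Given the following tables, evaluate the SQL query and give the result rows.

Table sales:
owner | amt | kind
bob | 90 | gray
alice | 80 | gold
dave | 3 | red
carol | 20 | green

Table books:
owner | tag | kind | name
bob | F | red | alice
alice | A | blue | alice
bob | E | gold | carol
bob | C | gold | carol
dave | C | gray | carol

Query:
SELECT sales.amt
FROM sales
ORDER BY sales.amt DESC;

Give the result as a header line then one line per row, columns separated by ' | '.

After SELECT (4 rows):
sales.amt
90
80
3
20
After ORDER BY (4 rows):
sales.amt
90
80
20
3

== RESULT ==
sales.amt
90
80
20
3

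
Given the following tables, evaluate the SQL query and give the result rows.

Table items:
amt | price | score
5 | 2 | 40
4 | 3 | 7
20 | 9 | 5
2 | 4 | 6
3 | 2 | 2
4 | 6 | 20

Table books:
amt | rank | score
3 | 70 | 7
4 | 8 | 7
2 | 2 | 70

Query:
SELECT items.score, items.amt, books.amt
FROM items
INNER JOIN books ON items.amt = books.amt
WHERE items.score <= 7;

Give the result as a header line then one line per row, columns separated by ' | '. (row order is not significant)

After JOIN books (4 rows):
items.amt | items.price | items.score | books.amt | books.rank | books.score
4 | 3 | 7 | 4 | 8 | 7
2 | 4 | 6 | 2 | 2 | 70
3 | 2 | 2 | 3 | 70 | 7
4 | 6 | 20 | 4 | 8 | 7
After WHERE (3 rows):
items.amt | items.price | items.score | books.amt | books.rank | books.score
4 | 3 | 7 | 4 | 8 | 7
2 | 4 | 6 | 2 | 2 | 70
3 | 2 | 2 | 3 | 70 | 7
After SELECT (3 rows):
items.score | items.amt | books.amt
7 | 4 | 4
6 | 2 | 2
2 | 3 | 3

== RESULT ==
items.score | items.amt | books.amt
7 | 4 | 4
6 | 2 | 2
2 | 3 | 3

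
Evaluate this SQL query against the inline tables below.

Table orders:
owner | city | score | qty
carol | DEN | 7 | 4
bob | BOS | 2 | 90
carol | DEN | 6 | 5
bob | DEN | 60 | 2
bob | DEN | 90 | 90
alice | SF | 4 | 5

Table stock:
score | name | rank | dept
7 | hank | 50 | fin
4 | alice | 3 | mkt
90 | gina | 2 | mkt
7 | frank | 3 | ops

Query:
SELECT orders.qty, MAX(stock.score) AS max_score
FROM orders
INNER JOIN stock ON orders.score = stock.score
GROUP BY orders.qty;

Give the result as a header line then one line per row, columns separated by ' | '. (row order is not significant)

After JOIN stock (4 rows):
orders.owner | orders.city | orders.score | orders.qty | stock.score | stock.name | stock.rank | stock.dept
carol | DEN | 7 | 4 | 7 | hank | 50 | fin
carol | DEN | 7 | 4 | 7 | frank | 3 | ops
bob | DEN | 90 | 90 | 90 | gina | 2 | mkt
alice | SF | 4 | 5 | 4 | alice | 3 | mkt
After GROUP BY (3 rows):
orders.qty | max_score
4 | 7
90 | 90
5 | 4

== RESULT ==
orders.qty | max_score
4 | 7
90 | 90
5 | 4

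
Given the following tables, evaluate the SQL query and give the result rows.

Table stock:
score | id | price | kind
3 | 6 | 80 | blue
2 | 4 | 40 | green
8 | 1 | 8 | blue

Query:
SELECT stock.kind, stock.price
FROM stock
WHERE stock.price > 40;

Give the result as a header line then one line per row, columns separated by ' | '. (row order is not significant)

== RESULT ==
stock.kind | stock.price
blue | 80

Derivation:
After WHERE (1 rows):
stock.score | stock.id | stock.price | stock.kind
3 | 6 | 80 | blue
After SELECT (1 rows):
stock.kind | stock.price
blue | 80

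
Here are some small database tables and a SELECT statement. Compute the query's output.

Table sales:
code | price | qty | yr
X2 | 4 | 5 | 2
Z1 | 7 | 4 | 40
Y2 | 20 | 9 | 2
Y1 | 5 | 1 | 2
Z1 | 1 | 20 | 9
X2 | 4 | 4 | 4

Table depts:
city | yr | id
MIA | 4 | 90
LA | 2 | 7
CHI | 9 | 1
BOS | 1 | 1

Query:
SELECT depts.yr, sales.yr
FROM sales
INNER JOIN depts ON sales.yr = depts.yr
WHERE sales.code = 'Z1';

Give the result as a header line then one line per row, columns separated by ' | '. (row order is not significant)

== RESULT ==
depts.yr | sales.yr
9 | 9

Derivation:
After JOIN depts (5 rows):
sales.code | sales.price | sales.qty | sales.yr | depts.city | depts.yr | depts.id
X2 | 4 | 5 | 2 | LA | 2 | 7
Y2 | 20 | 9 | 2 | LA | 2 | 7
Y1 | 5 | 1 | 2 | LA | 2 | 7
Z1 | 1 | 20 | 9 | CHI | 9 | 1
X2 | 4 | 4 | 4 | MIA | 4 | 90
After WHERE (1 rows):
sales.code | sales.price | sales.qty | sales.yr | depts.city | depts.yr | depts.id
Z1 | 1 | 20 | 9 | CHI | 9 | 1
After SELECT (1 rows):
depts.yr | sales.yr
9 | 9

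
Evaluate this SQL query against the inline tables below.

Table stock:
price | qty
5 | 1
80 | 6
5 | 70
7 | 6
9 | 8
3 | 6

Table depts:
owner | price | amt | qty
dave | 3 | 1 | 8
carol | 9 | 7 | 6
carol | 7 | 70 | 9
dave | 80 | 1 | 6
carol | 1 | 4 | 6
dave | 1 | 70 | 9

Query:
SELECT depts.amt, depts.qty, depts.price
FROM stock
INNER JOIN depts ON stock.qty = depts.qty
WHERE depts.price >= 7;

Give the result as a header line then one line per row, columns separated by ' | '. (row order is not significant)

After JOIN depts (10 rows):
stock.price | stock.qty | depts.owner | depts.price | depts.amt | depts.qty
80 | 6 | carol | 9 | 7 | 6
80 | 6 | dave | 80 | 1 | 6
80 | 6 | carol | 1 | 4 | 6
7 | 6 | carol | 9 | 7 | 6
7 | 6 | dave | 80 | 1 | 6
7 | 6 | carol | 1 | 4 | 6
9 | 8 | dave | 3 | 1 | 8
3 | 6 | carol | 9 | 7 | 6
3 | 6 | dave | 80 | 1 | 6
3 | 6 | carol | 1 | 4 | 6
After WHERE (6 rows):
stock.price | stock.qty | depts.owner | depts.price | depts.amt | depts.qty
80 | 6 | carol | 9 | 7 | 6
80 | 6 | dave | 80 | 1 | 6
7 | 6 | carol | 9 | 7 | 6
7 | 6 | dave | 80 | 1 | 6
3 | 6 | carol | 9 | 7 | 6
3 | 6 | dave | 80 | 1 | 6
After SELECT (6 rows):
depts.amt | depts.qty | depts.price
7 | 6 | 9
1 | 6 | 80
7 | 6 | 9
1 | 6 | 80
7 | 6 | 9
1 | 6 | 80

== RESULT ==
depts.amt | depts.qty | depts.price
7 | 6 | 9
1 | 6 | 80
7 | 6 | 9
1 | 6 | 80
7 | 6 | 9
1 | 6 | 80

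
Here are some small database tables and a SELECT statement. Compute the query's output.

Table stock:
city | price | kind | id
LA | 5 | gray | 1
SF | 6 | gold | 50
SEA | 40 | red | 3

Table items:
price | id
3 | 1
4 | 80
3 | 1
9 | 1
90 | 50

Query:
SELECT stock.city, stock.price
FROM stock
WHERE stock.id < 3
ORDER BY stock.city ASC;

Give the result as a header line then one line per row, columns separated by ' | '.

After WHERE (1 rows):
stock.city | stock.price | stock.kind | stock.id
LA | 5 | gray | 1
After SELECT (1 rows):
stock.city | stock.price
LA | 5
After ORDER BY (1 rows):
stock.city | stock.price
LA | 5

== RESULT ==
stock.city | stock.price
LA | 5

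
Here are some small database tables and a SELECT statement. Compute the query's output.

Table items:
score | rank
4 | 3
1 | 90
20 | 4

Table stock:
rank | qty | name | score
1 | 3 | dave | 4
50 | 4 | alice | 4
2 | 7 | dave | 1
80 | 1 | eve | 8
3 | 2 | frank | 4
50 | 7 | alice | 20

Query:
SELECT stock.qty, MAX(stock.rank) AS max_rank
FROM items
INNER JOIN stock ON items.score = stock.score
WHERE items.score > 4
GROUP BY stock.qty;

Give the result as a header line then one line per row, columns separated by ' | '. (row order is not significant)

== RESULT ==
stock.qty | max_rank
7 | 50

Derivation:
After JOIN stock (5 rows):
items.score | items.rank | stock.rank | stock.qty | stock.name | stock.score
4 | 3 | 1 | 3 | dave | 4
4 | 3 | 50 | 4 | alice | 4
4 | 3 | 3 | 2 | frank | 4
1 | 90 | 2 | 7 | dave | 1
20 | 4 | 50 | 7 | alice | 20
After WHERE (1 rows):
items.score | items.rank | stock.rank | stock.qty | stock.name | stock.score
20 | 4 | 50 | 7 | alice | 20
After GROUP BY (1 rows):
stock.qty | max_rank
7 | 50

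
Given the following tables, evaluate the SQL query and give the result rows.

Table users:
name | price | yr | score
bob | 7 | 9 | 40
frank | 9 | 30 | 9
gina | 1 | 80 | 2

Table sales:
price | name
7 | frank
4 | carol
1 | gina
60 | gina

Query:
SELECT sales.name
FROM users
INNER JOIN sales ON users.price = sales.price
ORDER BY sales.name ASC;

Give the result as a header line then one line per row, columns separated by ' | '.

== RESULT ==
sales.name
frank
gina

Derivation:
After JOIN sales (2 rows):
users.name | users.price | users.yr | users.score | sales.price | sales.name
bob | 7 | 9 | 40 | 7 | frank
gina | 1 | 80 | 2 | 1 | gina
After SELECT (2 rows):
sales.name
frank
gina
After ORDER BY (2 rows):
sales.name
frank
gina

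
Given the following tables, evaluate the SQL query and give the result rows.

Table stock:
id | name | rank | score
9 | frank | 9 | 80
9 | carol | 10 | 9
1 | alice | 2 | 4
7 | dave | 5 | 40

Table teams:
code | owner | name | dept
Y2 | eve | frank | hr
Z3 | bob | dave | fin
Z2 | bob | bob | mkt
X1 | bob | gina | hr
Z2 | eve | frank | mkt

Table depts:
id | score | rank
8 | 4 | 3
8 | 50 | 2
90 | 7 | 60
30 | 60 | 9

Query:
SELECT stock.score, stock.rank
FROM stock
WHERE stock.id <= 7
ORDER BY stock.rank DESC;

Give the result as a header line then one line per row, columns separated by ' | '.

After WHERE (2 rows):
stock.id | stock.name | stock.rank | stock.score
1 | alice | 2 | 4
7 | dave | 5 | 40
After SELECT (2 rows):
stock.score | stock.rank
4 | 2
40 | 5
After ORDER BY (2 rows):
stock.score | stock.rank
40 | 5
4 | 2

== RESULT ==
stock.score | stock.rank
40 | 5
4 | 2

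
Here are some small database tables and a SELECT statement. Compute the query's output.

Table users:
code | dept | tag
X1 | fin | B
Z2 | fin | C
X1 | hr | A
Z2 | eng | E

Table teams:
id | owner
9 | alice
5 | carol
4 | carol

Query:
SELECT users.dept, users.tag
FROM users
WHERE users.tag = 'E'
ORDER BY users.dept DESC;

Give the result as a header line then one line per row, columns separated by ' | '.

== RESULT ==
users.dept | users.tag
eng | E

Derivation:
After WHERE (1 rows):
users.code | users.dept | users.tag
Z2 | eng | E
After SELECT (1 rows):
users.dept | users.tag
eng | E
After ORDER BY (1 rows):
users.dept | users.tag
eng | E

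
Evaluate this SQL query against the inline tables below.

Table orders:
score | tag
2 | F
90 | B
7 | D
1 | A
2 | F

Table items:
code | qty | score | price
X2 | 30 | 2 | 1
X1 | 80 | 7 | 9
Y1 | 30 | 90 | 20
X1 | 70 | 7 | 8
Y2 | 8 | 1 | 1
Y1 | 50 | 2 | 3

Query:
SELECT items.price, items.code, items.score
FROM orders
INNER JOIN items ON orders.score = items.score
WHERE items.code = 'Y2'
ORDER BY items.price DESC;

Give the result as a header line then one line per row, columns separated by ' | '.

After JOIN items (8 rows):
orders.score | orders.tag | items.code | items.qty | items.score | items.price
2 | F | X2 | 30 | 2 | 1
2 | F | Y1 | 50 | 2 | 3
90 | B | Y1 | 30 | 90 | 20
7 | D | X1 | 80 | 7 | 9
7 | D | X1 | 70 | 7 | 8
1 | A | Y2 | 8 | 1 | 1
2 | F | X2 | 30 | 2 | 1
2 | F | Y1 | 50 | 2 | 3
After WHERE (1 rows):
orders.score | orders.tag | items.code | items.qty | items.score | items.price
1 | A | Y2 | 8 | 1 | 1
After SELECT (1 rows):
items.price | items.code | items.score
1 | Y2 | 1
After ORDER BY (1 rows):
items.price | items.code | items.score
1 | Y2 | 1

== RESULT ==
items.price | items.code | items.score
1 | Y2 | 1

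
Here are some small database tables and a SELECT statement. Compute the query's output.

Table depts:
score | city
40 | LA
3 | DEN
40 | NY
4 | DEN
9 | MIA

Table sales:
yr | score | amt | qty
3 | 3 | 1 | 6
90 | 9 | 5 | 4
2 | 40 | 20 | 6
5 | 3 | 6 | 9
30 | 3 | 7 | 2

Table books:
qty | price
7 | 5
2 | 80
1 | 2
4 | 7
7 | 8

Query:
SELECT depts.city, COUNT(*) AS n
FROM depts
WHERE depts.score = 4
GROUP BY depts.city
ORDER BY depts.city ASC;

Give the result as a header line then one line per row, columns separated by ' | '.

After WHERE (1 rows):
depts.score | depts.city
4 | DEN
After GROUP BY (1 rows):
depts.city | n
DEN | 1
After ORDER BY (1 rows):
depts.city | n
DEN | 1

== RESULT ==
depts.city | n
DEN | 1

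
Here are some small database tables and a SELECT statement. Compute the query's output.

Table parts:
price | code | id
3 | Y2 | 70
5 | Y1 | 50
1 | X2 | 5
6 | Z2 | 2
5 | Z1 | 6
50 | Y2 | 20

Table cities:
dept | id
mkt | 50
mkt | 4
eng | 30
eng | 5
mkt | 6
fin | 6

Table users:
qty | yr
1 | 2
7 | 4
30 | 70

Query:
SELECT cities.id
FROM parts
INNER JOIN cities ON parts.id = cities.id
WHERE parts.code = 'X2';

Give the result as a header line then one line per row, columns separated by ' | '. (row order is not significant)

== RESULT ==
cities.id
5

Derivation:
After JOIN cities (4 rows):
parts.price | parts.code | parts.id | cities.dept | cities.id
5 | Y1 | 50 | mkt | 50
1 | X2 | 5 | eng | 5
5 | Z1 | 6 | mkt | 6
5 | Z1 | 6 | fin | 6
After WHERE (1 rows):
parts.price | parts.code | parts.id | cities.dept | cities.id
1 | X2 | 5 | eng | 5
After SELECT (1 rows):
cities.id
5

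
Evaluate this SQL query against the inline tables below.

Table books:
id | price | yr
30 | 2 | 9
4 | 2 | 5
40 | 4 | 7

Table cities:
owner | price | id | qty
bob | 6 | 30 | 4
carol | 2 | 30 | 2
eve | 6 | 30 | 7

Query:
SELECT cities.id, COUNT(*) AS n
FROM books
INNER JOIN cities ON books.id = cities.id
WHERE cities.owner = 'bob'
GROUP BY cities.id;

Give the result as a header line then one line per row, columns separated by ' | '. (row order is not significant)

== RESULT ==
cities.id | n
30 | 1

Derivation:
After JOIN cities (3 rows):
books.id | books.price | books.yr | cities.owner | cities.price | cities.id | cities.qty
30 | 2 | 9 | bob | 6 | 30 | 4
30 | 2 | 9 | carol | 2 | 30 | 2
30 | 2 | 9 | eve | 6 | 30 | 7
After WHERE (1 rows):
books.id | books.price | books.yr | cities.owner | cities.price | cities.id | cities.qty
30 | 2 | 9 | bob | 6 | 30 | 4
After GROUP BY (1 rows):
cities.id | n
30 | 1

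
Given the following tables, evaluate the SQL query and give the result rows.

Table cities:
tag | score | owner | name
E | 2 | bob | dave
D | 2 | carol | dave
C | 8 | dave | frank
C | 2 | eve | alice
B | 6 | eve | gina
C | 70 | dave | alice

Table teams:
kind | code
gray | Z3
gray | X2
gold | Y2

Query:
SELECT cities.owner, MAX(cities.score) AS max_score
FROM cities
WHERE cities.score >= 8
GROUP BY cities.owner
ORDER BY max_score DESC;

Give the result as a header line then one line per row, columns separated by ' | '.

== RESULT ==
cities.owner | max_score
dave | 70

Derivation:
After WHERE (2 rows):
cities.tag | cities.score | cities.owner | cities.name
C | 8 | dave | frank
C | 70 | dave | alice
After GROUP BY (1 rows):
cities.owner | max_score
dave | 70
After ORDER BY (1 rows):
cities.owner | max_score
dave | 70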